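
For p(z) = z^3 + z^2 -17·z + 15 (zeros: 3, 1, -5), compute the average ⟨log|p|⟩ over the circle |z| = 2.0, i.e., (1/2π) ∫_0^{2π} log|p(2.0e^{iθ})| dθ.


Zeros: -5, 1, 3; r = 2.0.
Inside |z| < r: 1. Outside (|z| ≥ r): -5, 3.
p(0) = 15, so log|p(0)| = log(15) = 2.7081.
Apply Jensen: I(r) = log|p(0)| + Σ_k log(r/|z_k|), summed over zeros inside |z| < r.
  log(r/|z_k|) for z_k = 1: log(2.0/1) = 0.6931
  Outside zeros (-5, 3) contribute nothing to the Jensen sum.
Sum over inside zeros: 0.6931.
I(r) = log|p(0)| + (inside sum) = 2.7081 + 0.6931 = 3.4012.
Note: since some zeros are outside |z| ≤ r, the simplified n·log(r) form does NOT apply — only the inside zeros contribute.

I(r) ≈ 3.4012.


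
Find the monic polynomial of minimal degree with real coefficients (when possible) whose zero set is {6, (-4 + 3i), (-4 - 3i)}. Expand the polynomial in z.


The polynomial is p(z) = ∏_{α ∈ S} (z − α), where S = {6, (-4 + 3i), (-4 - 3i)}.
Expanding the product yields: p(z) = z^3 + 2·z^2 -23·z -150.
Note conjugate pairs combine to real quadratics: (z − (-4+3i))(z − (-4−3i)) = z² + 8z + 25.
The resulting polynomial has degree 3 and real coefficients as required.

p(z) = z^3 + 2·z^2 -23·z -150.


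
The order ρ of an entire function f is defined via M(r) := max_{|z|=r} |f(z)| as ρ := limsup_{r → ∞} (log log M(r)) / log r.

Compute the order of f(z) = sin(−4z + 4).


sin(w) is a linear combination of e^{iw} and e^{−iw} (or e^w, e^{−w} in the hyperbolic case), so |sin(w)| ≤ e^{|w|}. With w = −4z + 4, |w| ≤ 4|z| + 4 = 4r + 4 on |z| = r, giving M(r) ≤ e^{4r + 4}, so ρ ≤ 1. On a suitable ray (z = it for sin/cos; z = t for sinh/cosh, t real → ∞), |sin(−4z + 4)| grows like e^{4|t|}/2, so ρ ≥ 1. Hence ρ = 1.
Therefore ρ = 1.

Order ρ = 1.


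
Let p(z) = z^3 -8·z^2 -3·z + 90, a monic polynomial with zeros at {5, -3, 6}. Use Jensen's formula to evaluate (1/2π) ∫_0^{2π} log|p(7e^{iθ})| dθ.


Zeros: -3, 5, 6; r = 7.
Inside |z| < r: -3, 5, 6. Outside (|z| ≥ r): ∅.
p(0) = 90, so log|p(0)| = log(90) = 4.4998.
Apply Jensen: I(r) = log|p(0)| + Σ_k log(r/|z_k|), summed over zeros inside |z| < r.
  log(r/|z_k|) for z_k = 5: log(7/5) = 0.3365
  log(r/|z_k|) for z_k = -3: log(7/3) = 0.8473
  log(r/|z_k|) for z_k = 6: log(7/6) = 0.1542
Sum over inside zeros: 1.3379.
I(r) = log|p(0)| + (inside sum) = 4.4998 + 1.3379 = 5.8377.
Closed form (all zeros inside, monic): I(r) = n·log(r) = 3·log(7) = 5.8377. ✓

I(r) ≈ 5.8377.


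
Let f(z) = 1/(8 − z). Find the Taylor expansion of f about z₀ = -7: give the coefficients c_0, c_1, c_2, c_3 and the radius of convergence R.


Let w = z − z₀, so z = z₀ + w.
Then 8 − z = 8 − (z₀ + w) = (8 − z₀) − w = 15 − w.
f(z) = 1/(15 − w) = (1/(15)) · 1/(1 − w/(15)) = Σ_{n≥0} w^n / (15)^(n+1).
So c_n = 1/(15)^(n+1):
  c_0 = 1/(15)^1 = 1/15.
  c_1 = 1/(15)^2 = 1/225.
  c_2 = 1/(15)^3 = 1/3375.
  c_3 = 1/(15)^4 = 1/50625.
The series is valid for |w/d| < 1, i.e. |z − z₀| < |d|.
Radius of convergence: R = |8 − z₀| = |15| = 15 (distance from z₀ to the singularity z = 8).

c_0 = 1/15, c_1 = 1/225, c_2 = 1/3375, c_3 = 1/50625; R = 15.


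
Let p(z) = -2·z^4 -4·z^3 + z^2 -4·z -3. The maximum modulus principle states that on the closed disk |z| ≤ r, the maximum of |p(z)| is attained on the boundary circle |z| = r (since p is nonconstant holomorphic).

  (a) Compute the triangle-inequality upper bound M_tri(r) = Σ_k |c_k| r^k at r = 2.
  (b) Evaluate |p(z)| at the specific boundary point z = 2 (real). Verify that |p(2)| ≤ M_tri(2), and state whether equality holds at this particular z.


Coefficients: c_0 = -3, c_1 = -4, c_2 = 1, c_3 = -4, c_4 = -2. Radius r = 2.
Part (a). Triangle bound: M_tri(r) = Σ_k |c_k| r^k
  = |-3|·2^0 + |-4|·2^1 + |1|·2^2 + |-4|·2^3 + |-2|·2^4
  = 3 + 8 + 4 + 32 + 32 = 79.
This bounds M(r) := max_{|z|=r} |p(z)| from above; equality holds iff all terms c_k z^k can be made to align in phase at a single z on |z|=r.
Part (b). At z = 2 (real, on the circle |z| = r):
  p(2) = (-3)·2^0 + (-4)·2^1 + (1)·2^2 + (-4)·2^3 + (-2)·2^4 = -71.
  |p(2)| = 71.
Check: |p(2)| = 71 ≤ 79 = M_tri(2). ✓ Equality does not hold at z = 2 (the coefficients have mixed signs, so the terms do not all align in phase there).

M_tri(2) = 79; |p(2)| = 71; equality at z=2: no.


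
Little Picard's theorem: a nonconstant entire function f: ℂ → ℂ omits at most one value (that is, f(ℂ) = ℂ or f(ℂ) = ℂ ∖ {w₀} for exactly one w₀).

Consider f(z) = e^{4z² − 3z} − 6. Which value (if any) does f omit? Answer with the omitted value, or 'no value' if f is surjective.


Little Picard bounds the complement of f(ℂ) to at most one point.
The exponent g(z) = 4z² − 3z is a nonconstant polynomial, hence surjective onto ℂ. So e^{g(z)} takes every value in {e^w : w ∈ ℂ} = ℂ ∖ {0}. Adding -6 shifts the range to ℂ ∖ {-6}. f omits exactly -6.

Omitted value: -6.


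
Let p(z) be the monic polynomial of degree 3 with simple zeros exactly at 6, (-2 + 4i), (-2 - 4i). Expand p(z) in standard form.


The polynomial is p(z) = ∏_{α ∈ S} (z − α), where S = {6, (-2 + 4i), (-2 - 4i)}.
Expanding the product yields: p(z) = z^3 -2·z^2 -4·z -120.
Note conjugate pairs combine to real quadratics: (z − (-2+4i))(z − (-2−4i)) = z² + 4z + 20.
The resulting polynomial has degree 3 and real coefficients as required.

p(z) = z^3 -2·z^2 -4·z -120.


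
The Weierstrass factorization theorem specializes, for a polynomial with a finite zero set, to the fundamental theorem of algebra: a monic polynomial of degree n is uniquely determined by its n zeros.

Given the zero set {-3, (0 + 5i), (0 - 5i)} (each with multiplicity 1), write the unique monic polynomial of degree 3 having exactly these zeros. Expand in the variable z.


The polynomial is p(z) = ∏_{α ∈ S} (z − α), where S = {-3, (0 + 5i), (0 - 5i)}.
Expanding the product yields: p(z) = z^3 + 3·z^2 + 25·z + 75.
Note conjugate pairs combine to real quadratics: (z − (0+5i))(z − (0−5i)) = z² + 25.
The resulting polynomial has degree 3 and real coefficients as required.

p(z) = z^3 + 3·z^2 + 25·z + 75.


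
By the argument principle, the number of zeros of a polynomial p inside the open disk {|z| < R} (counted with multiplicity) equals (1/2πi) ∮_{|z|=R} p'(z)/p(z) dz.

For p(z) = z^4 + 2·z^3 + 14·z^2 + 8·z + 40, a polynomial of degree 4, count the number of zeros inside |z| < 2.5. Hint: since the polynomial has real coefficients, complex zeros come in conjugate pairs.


The zeros of p are: (0 + 2i), (0 - 2i), (-1 + 3i), (-1 - 3i).
Their magnitudes are: 2, 2, 3.162, 3.162.
Zeros with |z| < R = 2.5: (0 + 2i), (0 - 2i).
Count = 2.
By the argument principle, (1/2πi) ∮_{|z|=R} p'(z)/p(z) dz equals exactly this count.

Number of zeros inside |z| < 2.5: 2.


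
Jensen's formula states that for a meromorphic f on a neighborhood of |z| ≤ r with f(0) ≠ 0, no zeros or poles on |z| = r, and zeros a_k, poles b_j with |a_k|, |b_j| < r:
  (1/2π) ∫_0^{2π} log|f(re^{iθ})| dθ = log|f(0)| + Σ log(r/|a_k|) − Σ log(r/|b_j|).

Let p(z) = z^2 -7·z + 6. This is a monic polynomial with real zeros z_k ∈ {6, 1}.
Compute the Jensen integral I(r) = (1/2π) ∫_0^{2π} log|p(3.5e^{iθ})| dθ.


Zeros: 1, 6; r = 3.5.
Inside |z| < r: 1. Outside (|z| ≥ r): 6.
p(0) = 6, so log|p(0)| = log(6) = 1.7918.
Apply Jensen: I(r) = log|p(0)| + Σ_k log(r/|z_k|), summed over zeros inside |z| < r.
  log(r/|z_k|) for z_k = 1: log(3.5/1) = 1.2528
  Outside zeros (6) contribute nothing to the Jensen sum.
Sum over inside zeros: 1.2528.
I(r) = log|p(0)| + (inside sum) = 1.7918 + 1.2528 = 3.0445.
Note: since some zeros are outside |z| ≤ r, the simplified n·log(r) form does NOT apply — only the inside zeros contribute.

I(r) ≈ 3.0445.


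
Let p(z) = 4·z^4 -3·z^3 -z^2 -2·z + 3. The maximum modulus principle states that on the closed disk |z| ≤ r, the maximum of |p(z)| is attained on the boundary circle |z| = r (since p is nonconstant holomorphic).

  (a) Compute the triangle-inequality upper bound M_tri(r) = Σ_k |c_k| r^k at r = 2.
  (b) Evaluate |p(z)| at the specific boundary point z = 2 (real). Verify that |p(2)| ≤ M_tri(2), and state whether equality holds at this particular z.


Coefficients: c_0 = 3, c_1 = -2, c_2 = -1, c_3 = -3, c_4 = 4. Radius r = 2.
Part (a). Triangle bound: M_tri(r) = Σ_k |c_k| r^k
  = |3|·2^0 + |-2|·2^1 + |-1|·2^2 + |-3|·2^3 + |4|·2^4
  = 3 + 4 + 4 + 24 + 64 = 99.
This bounds M(r) := max_{|z|=r} |p(z)| from above; equality holds iff all terms c_k z^k can be made to align in phase at a single z on |z|=r.
Part (b). At z = 2 (real, on the circle |z| = r):
  p(2) = (3)·2^0 + (-2)·2^1 + (-1)·2^2 + (-3)·2^3 + (4)·2^4 = 35.
  |p(2)| = 35.
Check: |p(2)| = 35 ≤ 99 = M_tri(2). ✓ Equality does not hold at z = 2 (the coefficients have mixed signs, so the terms do not all align in phase there).

M_tri(2) = 99; |p(2)| = 35; equality at z=2: no.


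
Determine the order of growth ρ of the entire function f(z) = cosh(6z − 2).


cosh(w) is a linear combination of e^{iw} and e^{−iw} (or e^w, e^{−w} in the hyperbolic case), so |cosh(w)| ≤ e^{|w|}. With w = 6z − 2, |w| ≤ 6|z| + 2 = 6r + 2 on |z| = r, giving M(r) ≤ e^{6r + 2}, so ρ ≤ 1. On a suitable ray (z = it for sin/cos; z = t for sinh/cosh, t real → ∞), |cosh(6z − 2)| grows like e^{6|t|}/2, so ρ ≥ 1. Hence ρ = 1.
Therefore ρ = 1.

Order ρ = 1.


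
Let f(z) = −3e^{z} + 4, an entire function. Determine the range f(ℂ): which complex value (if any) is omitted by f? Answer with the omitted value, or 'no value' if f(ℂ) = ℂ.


Little Picard bounds the complement of f(ℂ) to at most one point.
e^{z} is never zero on ℂ, so -3·e^{z} takes every value in ℂ ∖ {0}. Adding 4 shifts the range to ℂ ∖ {4}. Thus f omits exactly the value 4.

Omitted value: 4.


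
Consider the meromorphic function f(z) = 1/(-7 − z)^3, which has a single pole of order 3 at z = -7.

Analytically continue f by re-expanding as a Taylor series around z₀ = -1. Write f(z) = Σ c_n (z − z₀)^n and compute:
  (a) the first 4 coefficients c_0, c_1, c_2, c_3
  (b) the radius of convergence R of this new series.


Let w = z − z₀, so z = z₀ + w.
Then -7 − z = -7 − (z₀ + w) = (-7 − z₀) − w = -6 − w.
f(z) = 1/(-6 − w)^3 = (1/(-6)^3) · (1 − w/(-6))^{−3}.
By the binomial series (1−u)^{−3} = Σ_{n≥0} C(n+2, 2) u^n for |u|<1, with u = w/(-6):
  c_n = C(n+2, 2) / (-6)^(n+3).
  c_0 = 1/(-6)^3 = -1/216.
  c_1 = 3/(-6)^4 = 1/432.
  c_2 = 6/(-6)^5 = -1/1296.
  c_3 = 10/(-6)^6 = 5/23328.
The series is valid for |w/d| < 1, i.e. |z − z₀| < |d|.
Radius of convergence: R = |-7 − z₀| = |-6| = 6 (distance from z₀ to the singularity z = -7).

c_0 = -1/216, c_1 = 1/432, c_2 = -1/1296, c_3 = 5/23328; R = 6.


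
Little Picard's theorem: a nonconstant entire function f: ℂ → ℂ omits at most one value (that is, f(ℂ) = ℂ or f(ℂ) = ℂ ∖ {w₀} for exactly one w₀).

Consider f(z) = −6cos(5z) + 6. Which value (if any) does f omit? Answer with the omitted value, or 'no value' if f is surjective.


Little Picard bounds the complement of f(ℂ) to at most one point.
cos is entire and surjective onto ℂ: for every w ∈ ℂ, cos(ζ) = w has a solution ζ ∈ ℂ (e.g., via the complex inverse arccos). With ζ = 5z this gives z = ζ/(5). Then -6·cos(5z) takes every value in -6·ℂ = ℂ, and adding 6 is a bijection of ℂ. So f is surjective and omits no value. (Note: only on the real line is cos bounded by [−1, 1].)

Omitted value: no value.


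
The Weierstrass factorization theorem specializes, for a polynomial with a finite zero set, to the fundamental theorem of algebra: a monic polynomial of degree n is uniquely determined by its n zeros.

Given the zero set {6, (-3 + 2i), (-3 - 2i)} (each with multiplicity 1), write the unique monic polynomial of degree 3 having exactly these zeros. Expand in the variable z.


The polynomial is p(z) = ∏_{α ∈ S} (z − α), where S = {6, (-3 + 2i), (-3 - 2i)}.
Expanding the product yields: p(z) = z^3 -23·z -78.
Note conjugate pairs combine to real quadratics: (z − (-3+2i))(z − (-3−2i)) = z² + 6z + 13.
The resulting polynomial has degree 3 and real coefficients as required.

p(z) = z^3 -23·z -78.


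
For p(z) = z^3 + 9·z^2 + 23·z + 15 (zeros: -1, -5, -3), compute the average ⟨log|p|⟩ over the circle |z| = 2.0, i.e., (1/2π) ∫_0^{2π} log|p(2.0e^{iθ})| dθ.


Zeros: -5, -3, -1; r = 2.0.
Inside |z| < r: -1. Outside (|z| ≥ r): -5, -3.
p(0) = 15, so log|p(0)| = log(15) = 2.7081.
Apply Jensen: I(r) = log|p(0)| + Σ_k log(r/|z_k|), summed over zeros inside |z| < r.
  log(r/|z_k|) for z_k = -1: log(2.0/1) = 0.6931
  Outside zeros (-5, -3) contribute nothing to the Jensen sum.
Sum over inside zeros: 0.6931.
I(r) = log|p(0)| + (inside sum) = 2.7081 + 0.6931 = 3.4012.
Note: since some zeros are outside |z| ≤ r, the simplified n·log(r) form does NOT apply — only the inside zeros contribute.

I(r) ≈ 3.4012.


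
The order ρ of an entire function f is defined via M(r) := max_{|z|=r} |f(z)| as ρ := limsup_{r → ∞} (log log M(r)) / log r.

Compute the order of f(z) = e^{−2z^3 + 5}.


|e^{−2z^3 + 5}| = e^{Re(-2·z^3) + 5} ≤ e^{2|z|^3 + 5} = e^{2r^3 + 5} on |z| = r, so ρ ≤ 3. Choosing z on |z|=r so that -2·z^3 is real positive (always possible by picking arg z appropriately) gives |f(z)| = e^{2r^3 + 5}, matching the bound. The additive constant 5 does not affect log log M(r) ~ 3·log r. Hence ρ = 3.
Therefore ρ = 3.

Order ρ = 3.


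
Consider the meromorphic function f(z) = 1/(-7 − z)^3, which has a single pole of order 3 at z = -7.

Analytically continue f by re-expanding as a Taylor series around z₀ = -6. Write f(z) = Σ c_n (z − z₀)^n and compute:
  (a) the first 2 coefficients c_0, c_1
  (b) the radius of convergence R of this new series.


Let w = z − z₀, so z = z₀ + w.
Then -7 − z = -7 − (z₀ + w) = (-7 − z₀) − w = -1 − w.
f(z) = 1/(-1 − w)^3 = (1/(-1)^3) · (1 − w/(-1))^{−3}.
By the binomial series (1−u)^{−3} = Σ_{n≥0} C(n+2, 2) u^n for |u|<1, with u = w/(-1):
  c_n = C(n+2, 2) / (-1)^(n+3).
  c_0 = 1/(-1)^3 = -1.
  c_1 = 3/(-1)^4 = 3.
The series is valid for |w/d| < 1, i.e. |z − z₀| < |d|.
Radius of convergence: R = |-7 − z₀| = |-1| = 1 (distance from z₀ to the singularity z = -7).

c_0 = -1, c_1 = 3; R = 1.


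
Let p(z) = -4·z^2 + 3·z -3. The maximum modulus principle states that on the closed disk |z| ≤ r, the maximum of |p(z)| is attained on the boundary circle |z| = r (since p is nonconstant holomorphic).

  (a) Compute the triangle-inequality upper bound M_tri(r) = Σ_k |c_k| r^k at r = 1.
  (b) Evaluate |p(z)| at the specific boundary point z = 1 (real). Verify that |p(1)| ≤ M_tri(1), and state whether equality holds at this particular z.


Coefficients: c_0 = -3, c_1 = 3, c_2 = -4. Radius r = 1.
Part (a). Triangle bound: M_tri(r) = Σ_k |c_k| r^k
  = |-3|·1^0 + |3|·1^1 + |-4|·1^2
  = 3 + 3 + 4 = 10.
This bounds M(r) := max_{|z|=r} |p(z)| from above; equality holds iff all terms c_k z^k can be made to align in phase at a single z on |z|=r.
Part (b). At z = 1 (real, on the circle |z| = r):
  p(1) = (-3)·1^0 + (3)·1^1 + (-4)·1^2 = -4.
  |p(1)| = 4.
Check: |p(1)| = 4 ≤ 10 = M_tri(1). ✓ Equality does not hold at z = 1 (the coefficients have mixed signs, so the terms do not all align in phase there).

M_tri(1) = 10; |p(1)| = 4; equality at z=1: no.


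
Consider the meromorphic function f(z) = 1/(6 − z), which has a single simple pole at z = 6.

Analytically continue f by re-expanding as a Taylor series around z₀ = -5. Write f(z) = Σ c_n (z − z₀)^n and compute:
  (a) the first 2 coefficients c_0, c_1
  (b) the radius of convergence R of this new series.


Let w = z − z₀, so z = z₀ + w.
Then 6 − z = 6 − (z₀ + w) = (6 − z₀) − w = 11 − w.
f(z) = 1/(11 − w) = (1/(11)) · 1/(1 − w/(11)) = Σ_{n≥0} w^n / (11)^(n+1).
So c_n = 1/(11)^(n+1):
  c_0 = 1/(11)^1 = 1/11.
  c_1 = 1/(11)^2 = 1/121.
The series is valid for |w/d| < 1, i.e. |z − z₀| < |d|.
Radius of convergence: R = |6 − z₀| = |11| = 11 (distance from z₀ to the singularity z = 6).

c_0 = 1/11, c_1 = 1/121; R = 11.


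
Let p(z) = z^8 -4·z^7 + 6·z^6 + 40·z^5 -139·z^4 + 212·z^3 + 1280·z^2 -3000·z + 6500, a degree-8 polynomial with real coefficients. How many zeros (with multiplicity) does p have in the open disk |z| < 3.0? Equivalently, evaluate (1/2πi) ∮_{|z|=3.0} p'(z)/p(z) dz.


The zeros of p are: (3 + 2i), (3 - 2i), (1 + 2i), (1 - 2i), (-3 + 1i), (-3 - 1i), (1 + 3i), (1 - 3i).
Their magnitudes are: 3.606, 3.606, 2.236, 2.236, 3.162, 3.162, 3.162, 3.162.
Zeros with |z| < R = 3.0: (1 + 2i), (1 - 2i).
Count = 2.
By the argument principle, (1/2πi) ∮_{|z|=R} p'(z)/p(z) dz equals exactly this count.

Number of zeros inside |z| < 3.0: 2.


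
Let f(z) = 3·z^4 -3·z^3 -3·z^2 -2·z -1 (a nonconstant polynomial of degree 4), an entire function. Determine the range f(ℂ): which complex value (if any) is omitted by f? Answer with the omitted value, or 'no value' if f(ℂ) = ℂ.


Little Picard bounds the complement of f(ℂ) to at most one point.
For every w ∈ ℂ, the equation p(z) − w = 0 is a nonconstant polynomial in z and hence has at least one root by the fundamental theorem of algebra. So p is surjective onto ℂ, omitting no value.

Omitted value: no value.


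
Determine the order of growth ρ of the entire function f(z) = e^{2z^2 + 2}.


|e^{2z^2 + 2}| = e^{Re(2·z^2) + 2} ≤ e^{2|z|^2 + 2} = e^{2r^2 + 2} on |z| = r, so ρ ≤ 2. Choosing z on |z|=r so that 2·z^2 is real positive (always possible by picking arg z appropriately) gives |f(z)| = e^{2r^2 + 2}, matching the bound. The additive constant 2 does not affect log log M(r) ~ 2·log r. Hence ρ = 2.
Therefore ρ = 2.

Order ρ = 2.


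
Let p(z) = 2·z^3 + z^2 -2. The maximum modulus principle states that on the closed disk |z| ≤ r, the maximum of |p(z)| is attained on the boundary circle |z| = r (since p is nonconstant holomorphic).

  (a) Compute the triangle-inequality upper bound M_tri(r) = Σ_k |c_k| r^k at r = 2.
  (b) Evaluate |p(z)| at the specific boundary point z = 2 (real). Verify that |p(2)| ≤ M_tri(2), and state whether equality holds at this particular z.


Coefficients: c_0 = -2, c_1 = 0, c_2 = 1, c_3 = 2. Radius r = 2.
Part (a). Triangle bound: M_tri(r) = Σ_k |c_k| r^k
  = |-2|·2^0 + |0|·2^1 + |1|·2^2 + |2|·2^3
  = 2 + 0 + 4 + 16 = 22.
This bounds M(r) := max_{|z|=r} |p(z)| from above; equality holds iff all terms c_k z^k can be made to align in phase at a single z on |z|=r.
Part (b). At z = 2 (real, on the circle |z| = r):
  p(2) = (-2)·2^0 + (0)·2^1 + (1)·2^2 + (2)·2^3 = 18.
  |p(2)| = 18.
Check: |p(2)| = 18 ≤ 22 = M_tri(2). ✓ Equality does not hold at z = 2 (the coefficients have mixed signs, so the terms do not all align in phase there).

M_tri(2) = 22; |p(2)| = 18; equality at z=2: no.


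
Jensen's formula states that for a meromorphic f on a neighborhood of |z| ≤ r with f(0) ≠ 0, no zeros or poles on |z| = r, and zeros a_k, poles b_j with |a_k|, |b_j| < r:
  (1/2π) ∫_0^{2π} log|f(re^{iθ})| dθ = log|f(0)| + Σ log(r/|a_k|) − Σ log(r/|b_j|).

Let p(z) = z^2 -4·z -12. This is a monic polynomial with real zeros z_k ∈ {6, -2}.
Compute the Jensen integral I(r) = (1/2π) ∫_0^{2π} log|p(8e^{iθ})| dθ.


Zeros: -2, 6; r = 8.
Inside |z| < r: -2, 6. Outside (|z| ≥ r): ∅.
p(0) = -12, so log|p(0)| = log(12) = 2.4849.
Apply Jensen: I(r) = log|p(0)| + Σ_k log(r/|z_k|), summed over zeros inside |z| < r.
  log(r/|z_k|) for z_k = 6: log(8/6) = 0.2877
  log(r/|z_k|) for z_k = -2: log(8/2) = 1.3863
Sum over inside zeros: 1.6740.
I(r) = log|p(0)| + (inside sum) = 2.4849 + 1.6740 = 4.1589.
Closed form (all zeros inside, monic): I(r) = n·log(r) = 2·log(8) = 4.1589. ✓

I(r) ≈ 4.1589.


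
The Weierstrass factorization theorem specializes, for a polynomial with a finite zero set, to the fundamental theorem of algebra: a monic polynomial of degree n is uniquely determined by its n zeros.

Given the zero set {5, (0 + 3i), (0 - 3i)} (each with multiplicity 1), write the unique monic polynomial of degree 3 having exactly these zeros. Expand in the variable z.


The polynomial is p(z) = ∏_{α ∈ S} (z − α), where S = {5, (0 + 3i), (0 - 3i)}.
Expanding the product yields: p(z) = z^3 -5·z^2 + 9·z -45.
Note conjugate pairs combine to real quadratics: (z − (0+3i))(z − (0−3i)) = z² + 9.
The resulting polynomial has degree 3 and real coefficients as required.

p(z) = z^3 -5·z^2 + 9·z -45.


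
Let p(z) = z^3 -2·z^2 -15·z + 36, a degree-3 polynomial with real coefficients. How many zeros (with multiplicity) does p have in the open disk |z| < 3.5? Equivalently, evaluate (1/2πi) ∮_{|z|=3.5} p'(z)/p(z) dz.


The zeros of p are: 3, -4, 3.
Their magnitudes are: 3, 4, 3.
Zeros with |z| < R = 3.5: 3, 3.
Count = 2.
By the argument principle, (1/2πi) ∮_{|z|=R} p'(z)/p(z) dz equals exactly this count.

Number of zeros inside |z| < 3.5: 2.


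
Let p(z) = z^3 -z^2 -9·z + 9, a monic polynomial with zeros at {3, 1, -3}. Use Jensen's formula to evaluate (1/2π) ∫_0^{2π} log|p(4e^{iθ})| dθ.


Zeros: -3, 1, 3; r = 4.
Inside |z| < r: -3, 1, 3. Outside (|z| ≥ r): ∅.
p(0) = 9, so log|p(0)| = log(9) = 2.1972.
Apply Jensen: I(r) = log|p(0)| + Σ_k log(r/|z_k|), summed over zeros inside |z| < r.
  log(r/|z_k|) for z_k = 3: log(4/3) = 0.2877
  log(r/|z_k|) for z_k = 1: log(4/1) = 1.3863
  log(r/|z_k|) for z_k = -3: log(4/3) = 0.2877
Sum over inside zeros: 1.9617.
I(r) = log|p(0)| + (inside sum) = 2.1972 + 1.9617 = 4.1589.
Closed form (all zeros inside, monic): I(r) = n·log(r) = 3·log(4) = 4.1589. ✓

I(r) ≈ 4.1589.


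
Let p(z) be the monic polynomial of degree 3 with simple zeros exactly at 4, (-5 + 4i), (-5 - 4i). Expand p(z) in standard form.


The polynomial is p(z) = ∏_{α ∈ S} (z − α), where S = {4, (-5 + 4i), (-5 - 4i)}.
Expanding the product yields: p(z) = z^3 + 6·z^2 + z -164.
Note conjugate pairs combine to real quadratics: (z − (-5+4i))(z − (-5−4i)) = z² + 10z + 41.
The resulting polynomial has degree 3 and real coefficients as required.

p(z) = z^3 + 6·z^2 + z -164.


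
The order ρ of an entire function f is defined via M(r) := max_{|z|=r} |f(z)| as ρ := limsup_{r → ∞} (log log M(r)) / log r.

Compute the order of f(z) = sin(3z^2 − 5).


Write sin(w) = (e^{iw} ± e^{−iw})/(2 or 2i), so |sin(w)| ≤ e^{|w|}. With w = 3z^2 − 5, |w| ≤ 3r^2 + 5 on |z|=r, giving M(r) ≤ e^{3r^2 + 5} and ρ ≤ 2. For the lower bound, choose z on |z|=r with 3z^2 purely imaginary of modulus 3r^2; then |sin(3z^2 − 5)| grows like e^{3r^2}/2, so ρ ≥ 2. Hence ρ = 2.
Therefore ρ = 2.

Order ρ = 2.


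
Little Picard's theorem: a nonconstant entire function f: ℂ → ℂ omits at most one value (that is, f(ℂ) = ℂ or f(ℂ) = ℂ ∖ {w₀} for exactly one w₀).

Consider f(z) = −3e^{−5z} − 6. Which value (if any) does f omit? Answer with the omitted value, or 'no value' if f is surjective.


Little Picard bounds the complement of f(ℂ) to at most one point.
e^{−5z} is never zero on ℂ, so -3·e^{−5z} takes every value in ℂ ∖ {0}. Adding -6 shifts the range to ℂ ∖ {-6}. Thus f omits exactly the value -6.

Omitted value: -6.


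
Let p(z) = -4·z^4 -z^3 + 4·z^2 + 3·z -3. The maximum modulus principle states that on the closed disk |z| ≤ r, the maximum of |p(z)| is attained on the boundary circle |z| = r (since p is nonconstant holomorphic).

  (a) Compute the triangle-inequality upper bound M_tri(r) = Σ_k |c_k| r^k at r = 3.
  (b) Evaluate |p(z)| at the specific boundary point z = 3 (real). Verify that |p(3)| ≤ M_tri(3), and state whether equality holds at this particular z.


Coefficients: c_0 = -3, c_1 = 3, c_2 = 4, c_3 = -1, c_4 = -4. Radius r = 3.
Part (a). Triangle bound: M_tri(r) = Σ_k |c_k| r^k
  = |-3|·3^0 + |3|·3^1 + |4|·3^2 + |-1|·3^3 + |-4|·3^4
  = 3 + 9 + 36 + 27 + 324 = 399.
This bounds M(r) := max_{|z|=r} |p(z)| from above; equality holds iff all terms c_k z^k can be made to align in phase at a single z on |z|=r.
Part (b). At z = 3 (real, on the circle |z| = r):
  p(3) = (-3)·3^0 + (3)·3^1 + (4)·3^2 + (-1)·3^3 + (-4)·3^4 = -309.
  |p(3)| = 309.
Check: |p(3)| = 309 ≤ 399 = M_tri(3). ✓ Equality does not hold at z = 3 (the coefficients have mixed signs, so the terms do not all align in phase there).

M_tri(3) = 399; |p(3)| = 309; equality at z=3: no.


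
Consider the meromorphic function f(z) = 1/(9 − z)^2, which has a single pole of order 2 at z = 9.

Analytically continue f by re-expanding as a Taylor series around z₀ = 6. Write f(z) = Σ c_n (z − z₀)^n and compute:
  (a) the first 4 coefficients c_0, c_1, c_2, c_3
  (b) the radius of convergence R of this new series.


Let w = z − z₀, so z = z₀ + w.
Then 9 − z = 9 − (z₀ + w) = (9 − z₀) − w = 3 − w.
f(z) = 1/(3 − w)^2 = (1/(3)^2) · (1 − w/(3))^{−2}.
By the binomial series (1−u)^{−2} = Σ_{n≥0} C(n+1, 1) u^n for |u|<1, with u = w/(3):
  c_n = C(n+1, 1) / (3)^(n+2).
  c_0 = 1/(3)^2 = 1/9.
  c_1 = 2/(3)^3 = 2/27.
  c_2 = 3/(3)^4 = 1/27.
  c_3 = 4/(3)^5 = 4/243.
The series is valid for |w/d| < 1, i.e. |z − z₀| < |d|.
Radius of convergence: R = |9 − z₀| = |3| = 3 (distance from z₀ to the singularity z = 9).

c_0 = 1/9, c_1 = 2/27, c_2 = 1/27, c_3 = 4/243; R = 3.


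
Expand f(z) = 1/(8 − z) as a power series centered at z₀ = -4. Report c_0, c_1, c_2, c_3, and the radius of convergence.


Let w = z − z₀, so z = z₀ + w.
Then 8 − z = 8 − (z₀ + w) = (8 − z₀) − w = 12 − w.
f(z) = 1/(12 − w) = (1/(12)) · 1/(1 − w/(12)) = Σ_{n≥0} w^n / (12)^(n+1).
So c_n = 1/(12)^(n+1):
  c_0 = 1/(12)^1 = 1/12.
  c_1 = 1/(12)^2 = 1/144.
  c_2 = 1/(12)^3 = 1/1728.
  c_3 = 1/(12)^4 = 1/20736.
The series is valid for |w/d| < 1, i.e. |z − z₀| < |d|.
Radius of convergence: R = |8 − z₀| = |12| = 12 (distance from z₀ to the singularity z = 8).

c_0 = 1/12, c_1 = 1/144, c_2 = 1/1728, c_3 = 1/20736; R = 12.


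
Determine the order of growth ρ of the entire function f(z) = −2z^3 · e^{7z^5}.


M(r) = max_{|z|=r} |-2|·|z|^3·|e^{7z^5}| = 2·r^3 · e^{7r^5} (the factors attain their maxima compatibly on |z|=r). Then log M(r) = log 2 + 3·log r + 7r^5, dominated by the last term, so log log M(r) ~ 5·log r. The polynomial factor -2z^3 contributes only a log r term and does not affect the order. ρ = 5.
Therefore ρ = 5.

Order ρ = 5.


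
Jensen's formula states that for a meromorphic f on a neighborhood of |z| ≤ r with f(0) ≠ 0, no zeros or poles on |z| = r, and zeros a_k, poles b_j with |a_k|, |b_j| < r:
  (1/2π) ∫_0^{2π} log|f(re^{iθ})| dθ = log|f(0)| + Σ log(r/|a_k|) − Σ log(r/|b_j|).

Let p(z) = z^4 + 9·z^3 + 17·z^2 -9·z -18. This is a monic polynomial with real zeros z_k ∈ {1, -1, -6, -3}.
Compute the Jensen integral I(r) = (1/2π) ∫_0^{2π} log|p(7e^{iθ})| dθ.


Zeros: -6, -3, -1, 1; r = 7.
Inside |z| < r: -6, -3, -1, 1. Outside (|z| ≥ r): ∅.
p(0) = -18, so log|p(0)| = log(18) = 2.8904.
Apply Jensen: I(r) = log|p(0)| + Σ_k log(r/|z_k|), summed over zeros inside |z| < r.
  log(r/|z_k|) for z_k = 1: log(7/1) = 1.9459
  log(r/|z_k|) for z_k = -1: log(7/1) = 1.9459
  log(r/|z_k|) for z_k = -6: log(7/6) = 0.1542
  log(r/|z_k|) for z_k = -3: log(7/3) = 0.8473
Sum over inside zeros: 4.8933.
I(r) = log|p(0)| + (inside sum) = 2.8904 + 4.8933 = 7.7836.
Closed form (all zeros inside, monic): I(r) = n·log(r) = 4·log(7) = 7.7836. ✓

I(r) ≈ 7.7836.


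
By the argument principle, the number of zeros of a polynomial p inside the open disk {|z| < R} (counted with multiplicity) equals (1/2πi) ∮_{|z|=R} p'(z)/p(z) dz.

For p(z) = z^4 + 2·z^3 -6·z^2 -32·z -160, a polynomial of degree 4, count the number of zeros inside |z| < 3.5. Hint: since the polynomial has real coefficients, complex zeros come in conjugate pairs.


The zeros of p are: 4, (-1 + 3i), (-1 - 3i), -4.
Their magnitudes are: 4, 3.162, 3.162, 4.
Zeros with |z| < R = 3.5: (-1 + 3i), (-1 - 3i).
Count = 2.
By the argument principle, (1/2πi) ∮_{|z|=R} p'(z)/p(z) dz equals exactly this count.

Number of zeros inside |z| < 3.5: 2.


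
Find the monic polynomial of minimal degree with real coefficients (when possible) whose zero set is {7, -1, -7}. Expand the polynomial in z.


The polynomial is p(z) = ∏_{α ∈ S} (z − α), where S = {7, -1, -7}.
Expanding the product yields: p(z) = z^3 + z^2 -49·z -49.
The resulting polynomial has degree 3 and real coefficients as required.

p(z) = z^3 + z^2 -49·z -49.


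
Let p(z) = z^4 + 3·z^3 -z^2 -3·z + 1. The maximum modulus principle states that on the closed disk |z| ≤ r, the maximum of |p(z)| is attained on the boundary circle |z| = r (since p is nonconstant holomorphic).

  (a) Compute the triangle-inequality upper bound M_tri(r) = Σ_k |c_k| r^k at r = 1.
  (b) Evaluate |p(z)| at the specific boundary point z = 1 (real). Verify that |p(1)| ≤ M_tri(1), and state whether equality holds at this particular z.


Coefficients: c_0 = 1, c_1 = -3, c_2 = -1, c_3 = 3, c_4 = 1. Radius r = 1.
Part (a). Triangle bound: M_tri(r) = Σ_k |c_k| r^k
  = |1|·1^0 + |-3|·1^1 + |-1|·1^2 + |3|·1^3 + |1|·1^4
  = 1 + 3 + 1 + 3 + 1 = 9.
This bounds M(r) := max_{|z|=r} |p(z)| from above; equality holds iff all terms c_k z^k can be made to align in phase at a single z on |z|=r.
Part (b). At z = 1 (real, on the circle |z| = r):
  p(1) = (1)·1^0 + (-3)·1^1 + (-1)·1^2 + (3)·1^3 + (1)·1^4 = 1.
  |p(1)| = 1.
Check: |p(1)| = 1 ≤ 9 = M_tri(1). ✓ Equality does not hold at z = 1 (the coefficients have mixed signs, so the terms do not all align in phase there).

M_tri(1) = 9; |p(1)| = 1; equality at z=1: no.


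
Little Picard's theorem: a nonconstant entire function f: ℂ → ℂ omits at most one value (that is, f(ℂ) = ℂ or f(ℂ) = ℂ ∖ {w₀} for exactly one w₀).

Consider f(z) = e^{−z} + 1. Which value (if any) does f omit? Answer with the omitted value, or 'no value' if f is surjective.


Little Picard bounds the complement of f(ℂ) to at most one point.
e^{−z} is never zero on ℂ, so 1·e^{−z} takes every value in ℂ ∖ {0}. Adding 1 shifts the range to ℂ ∖ {1}. Thus f omits exactly the value 1.

Omitted value: 1.


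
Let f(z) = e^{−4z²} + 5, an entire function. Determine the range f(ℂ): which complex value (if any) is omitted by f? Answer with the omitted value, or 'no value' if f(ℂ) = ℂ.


Little Picard bounds the complement of f(ℂ) to at most one point.
The exponent g(z) = −4z² is a nonconstant polynomial, hence surjective onto ℂ. So e^{g(z)} takes every value in {e^w : w ∈ ℂ} = ℂ ∖ {0}. Adding 5 shifts the range to ℂ ∖ {5}. f omits exactly 5.

Omitted value: 5.


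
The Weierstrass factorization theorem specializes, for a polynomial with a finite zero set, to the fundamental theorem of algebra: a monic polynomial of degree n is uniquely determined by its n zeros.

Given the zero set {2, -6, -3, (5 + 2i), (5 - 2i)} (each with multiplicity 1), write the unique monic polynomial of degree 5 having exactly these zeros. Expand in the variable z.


The polynomial is p(z) = ∏_{α ∈ S} (z − α), where S = {2, -6, -3, (5 + 2i), (5 - 2i)}.
Expanding the product yields: p(z) = z^5 -3·z^4 -41·z^3 + 167·z^2 + 360·z -1044.
Note conjugate pairs combine to real quadratics: (z − (5+2i))(z − (5−2i)) = z² − 10z + 29.
The resulting polynomial has degree 5 and real coefficients as required.

p(z) = z^5 -3·z^4 -41·z^3 + 167·z^2 + 360·z -1044.


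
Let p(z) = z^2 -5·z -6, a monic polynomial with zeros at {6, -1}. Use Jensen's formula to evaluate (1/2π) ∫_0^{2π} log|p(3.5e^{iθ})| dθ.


Zeros: -1, 6; r = 3.5.
Inside |z| < r: -1. Outside (|z| ≥ r): 6.
p(0) = -6, so log|p(0)| = log(6) = 1.7918.
Apply Jensen: I(r) = log|p(0)| + Σ_k log(r/|z_k|), summed over zeros inside |z| < r.
  log(r/|z_k|) for z_k = -1: log(3.5/1) = 1.2528
  Outside zeros (6) contribute nothing to the Jensen sum.
Sum over inside zeros: 1.2528.
I(r) = log|p(0)| + (inside sum) = 1.7918 + 1.2528 = 3.0445.
Note: since some zeros are outside |z| ≤ r, the simplified n·log(r) form does NOT apply — only the inside zeros contribute.

I(r) ≈ 3.0445.


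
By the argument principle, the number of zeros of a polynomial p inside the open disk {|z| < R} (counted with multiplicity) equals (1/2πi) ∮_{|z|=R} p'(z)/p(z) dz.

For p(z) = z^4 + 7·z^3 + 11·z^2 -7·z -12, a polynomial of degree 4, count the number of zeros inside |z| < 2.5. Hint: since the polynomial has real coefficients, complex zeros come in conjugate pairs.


The zeros of p are: -3, -4, -1, 1.
Their magnitudes are: 3, 4, 1, 1.
Zeros with |z| < R = 2.5: -1, 1.
Count = 2.
By the argument principle, (1/2πi) ∮_{|z|=R} p'(z)/p(z) dz equals exactly this count.

Number of zeros inside |z| < 2.5: 2.


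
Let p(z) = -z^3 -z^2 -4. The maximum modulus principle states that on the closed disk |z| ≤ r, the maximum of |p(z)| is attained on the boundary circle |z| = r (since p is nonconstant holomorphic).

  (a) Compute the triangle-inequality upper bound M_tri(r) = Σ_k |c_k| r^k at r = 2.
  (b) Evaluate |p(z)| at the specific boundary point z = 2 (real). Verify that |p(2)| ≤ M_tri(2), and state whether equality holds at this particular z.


Coefficients: c_0 = -4, c_1 = 0, c_2 = -1, c_3 = -1. Radius r = 2.
Part (a). Triangle bound: M_tri(r) = Σ_k |c_k| r^k
  = |-4|·2^0 + |0|·2^1 + |-1|·2^2 + |-1|·2^3
  = 4 + 0 + 4 + 8 = 16.
This bounds M(r) := max_{|z|=r} |p(z)| from above; equality holds iff all terms c_k z^k can be made to align in phase at a single z on |z|=r.
Part (b). At z = 2 (real, on the circle |z| = r):
  p(2) = (-4)·2^0 + (0)·2^1 + (-1)·2^2 + (-1)·2^3 = -16.
  |p(2)| = 16.
Since all nonzero coefficients share the same sign, |p(2)| = 16 = M_tri(2); the triangle bound is attained at z = 2, so in fact M(r) = 16.

M_tri(2) = 16; |p(2)| = 16; equality at z=2: yes.


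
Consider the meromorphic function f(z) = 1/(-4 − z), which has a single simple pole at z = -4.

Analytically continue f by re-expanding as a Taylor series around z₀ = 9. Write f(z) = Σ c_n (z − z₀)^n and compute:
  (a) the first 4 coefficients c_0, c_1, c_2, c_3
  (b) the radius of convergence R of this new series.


Let w = z − z₀, so z = z₀ + w.
Then -4 − z = -4 − (z₀ + w) = (-4 − z₀) − w = -13 − w.
f(z) = 1/(-13 − w) = (1/(-13)) · 1/(1 − w/(-13)) = Σ_{n≥0} w^n / (-13)^(n+1).
So c_n = 1/(-13)^(n+1):
  c_0 = 1/(-13)^1 = -1/13.
  c_1 = 1/(-13)^2 = 1/169.
  c_2 = 1/(-13)^3 = -1/2197.
  c_3 = 1/(-13)^4 = 1/28561.
The series is valid for |w/d| < 1, i.e. |z − z₀| < |d|.
Radius of convergence: R = |-4 − z₀| = |-13| = 13 (distance from z₀ to the singularity z = -4).

c_0 = -1/13, c_1 = 1/169, c_2 = -1/2197, c_3 = 1/28561; R = 13.


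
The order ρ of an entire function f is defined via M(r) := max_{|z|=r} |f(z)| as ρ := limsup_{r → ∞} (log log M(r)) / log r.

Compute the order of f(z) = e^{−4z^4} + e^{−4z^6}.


Each summand is entire of order 4 and 6 respectively (as in the single-exponential case). The order of a sum is at most the max of the orders, so ρ ≤ 6. For the lower bound: on |z|=r choose arg z so that -4z^6 is real positive; then |e^{-4z^6}| = e^{4r^6} while |e^{-4z^4}| ≤ e^{4r^4} = o(e^{4r^6}). So |f| ≥ e^{4r^6}(1 − o(1)) and ρ ≥ 6. Hence ρ = max(4, 6) = 6.
Therefore ρ = 6.

Order ρ = 6.


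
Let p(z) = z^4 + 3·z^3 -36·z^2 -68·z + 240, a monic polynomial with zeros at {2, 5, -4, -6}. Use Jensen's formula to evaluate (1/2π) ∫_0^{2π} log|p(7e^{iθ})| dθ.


Zeros: -6, -4, 2, 5; r = 7.
Inside |z| < r: -6, -4, 2, 5. Outside (|z| ≥ r): ∅.
p(0) = 240, so log|p(0)| = log(240) = 5.4806.
Apply Jensen: I(r) = log|p(0)| + Σ_k log(r/|z_k|), summed over zeros inside |z| < r.
  log(r/|z_k|) for z_k = 2: log(7/2) = 1.2528
  log(r/|z_k|) for z_k = 5: log(7/5) = 0.3365
  log(r/|z_k|) for z_k = -4: log(7/4) = 0.5596
  log(r/|z_k|) for z_k = -6: log(7/6) = 0.1542
Sum over inside zeros: 2.3030.
I(r) = log|p(0)| + (inside sum) = 5.4806 + 2.3030 = 7.7836.
Closed form (all zeros inside, monic): I(r) = n·log(r) = 4·log(7) = 7.7836. ✓

I(r) ≈ 7.7836.


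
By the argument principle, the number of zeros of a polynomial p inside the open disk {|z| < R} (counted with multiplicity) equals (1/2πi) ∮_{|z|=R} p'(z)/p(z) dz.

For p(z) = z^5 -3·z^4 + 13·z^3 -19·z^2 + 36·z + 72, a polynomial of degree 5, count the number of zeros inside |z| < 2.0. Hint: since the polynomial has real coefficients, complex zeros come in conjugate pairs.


The zeros of p are: (2 + 2i), (2 - 2i), (0 + 3i), (0 - 3i), -1.
Their magnitudes are: 2.828, 2.828, 3, 3, 1.
Zeros with |z| < R = 2.0: -1.
Count = 1.
By the argument principle, (1/2πi) ∮_{|z|=R} p'(z)/p(z) dz equals exactly this count.

Number of zeros inside |z| < 2.0: 1.


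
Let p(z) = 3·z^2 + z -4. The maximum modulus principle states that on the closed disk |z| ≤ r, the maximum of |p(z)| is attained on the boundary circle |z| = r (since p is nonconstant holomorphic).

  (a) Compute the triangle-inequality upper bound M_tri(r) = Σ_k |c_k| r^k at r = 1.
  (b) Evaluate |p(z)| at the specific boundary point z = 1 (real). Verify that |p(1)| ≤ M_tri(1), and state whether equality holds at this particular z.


Coefficients: c_0 = -4, c_1 = 1, c_2 = 3. Radius r = 1.
Part (a). Triangle bound: M_tri(r) = Σ_k |c_k| r^k
  = |-4|·1^0 + |1|·1^1 + |3|·1^2
  = 4 + 1 + 3 = 8.
This bounds M(r) := max_{|z|=r} |p(z)| from above; equality holds iff all terms c_k z^k can be made to align in phase at a single z on |z|=r.
Part (b). At z = 1 (real, on the circle |z| = r):
  p(1) = (-4)·1^0 + (1)·1^1 + (3)·1^2 = 0.
  |p(1)| = 0.
Check: |p(1)| = 0 ≤ 8 = M_tri(1). ✓ Equality does not hold at z = 1 (the coefficients have mixed signs, so the terms do not all align in phase there).

M_tri(1) = 8; |p(1)| = 0; equality at z=1: no.


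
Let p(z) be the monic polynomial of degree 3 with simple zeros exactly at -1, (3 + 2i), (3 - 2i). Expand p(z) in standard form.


The polynomial is p(z) = ∏_{α ∈ S} (z − α), where S = {-1, (3 + 2i), (3 - 2i)}.
Expanding the product yields: p(z) = z^3 -5·z^2 + 7·z + 13.
Note conjugate pairs combine to real quadratics: (z − (3+2i))(z − (3−2i)) = z² − 6z + 13.
The resulting polynomial has degree 3 and real coefficients as required.

p(z) = z^3 -5·z^2 + 7·z + 13.


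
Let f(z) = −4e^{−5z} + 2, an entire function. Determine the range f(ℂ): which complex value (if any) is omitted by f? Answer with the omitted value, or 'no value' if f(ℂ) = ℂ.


Little Picard bounds the complement of f(ℂ) to at most one point.
e^{−5z} is never zero on ℂ, so -4·e^{−5z} takes every value in ℂ ∖ {0}. Adding 2 shifts the range to ℂ ∖ {2}. Thus f omits exactly the value 2.

Omitted value: 2.


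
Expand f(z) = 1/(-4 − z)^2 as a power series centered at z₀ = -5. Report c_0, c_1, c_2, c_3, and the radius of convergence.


Let w = z − z₀, so z = z₀ + w.
Then -4 − z = -4 − (z₀ + w) = (-4 − z₀) − w = 1 − w.
f(z) = 1/(1 − w)^2 = (1/(1)^2) · (1 − w/(1))^{−2}.
By the binomial series (1−u)^{−2} = Σ_{n≥0} C(n+1, 1) u^n for |u|<1, with u = w/(1):
  c_n = C(n+1, 1) / (1)^(n+2).
  c_0 = 1/(1)^2 = 1.
  c_1 = 2/(1)^3 = 2.
  c_2 = 3/(1)^4 = 3.
  c_3 = 4/(1)^5 = 4.
The series is valid for |w/d| < 1, i.e. |z − z₀| < |d|.
Radius of convergence: R = |-4 − z₀| = |1| = 1 (distance from z₀ to the singularity z = -4).

c_0 = 1, c_1 = 2, c_2 = 3, c_3 = 4; R = 1.


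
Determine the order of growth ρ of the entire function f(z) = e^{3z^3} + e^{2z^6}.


Each summand is entire of order 3 and 6 respectively (as in the single-exponential case). The order of a sum is at most the max of the orders, so ρ ≤ 6. For the lower bound: on |z|=r choose arg z so that 2z^6 is real positive; then |e^{2z^6}| = e^{2r^6} while |e^{3z^3}| ≤ e^{3r^3} = o(e^{2r^6}). So |f| ≥ e^{2r^6}(1 − o(1)) and ρ ≥ 6. Hence ρ = max(3, 6) = 6.
Therefore ρ = 6.

Order ρ = 6.
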